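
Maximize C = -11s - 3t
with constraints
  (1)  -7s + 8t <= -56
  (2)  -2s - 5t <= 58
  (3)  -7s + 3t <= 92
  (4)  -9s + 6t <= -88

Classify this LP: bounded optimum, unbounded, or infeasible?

Vertices and C = -11s - 3t:
  (184/15, 56/15) → C = -2192/15
  (92/57, -698/57) → C = 1082/57
The feasible region has finitely many vertices and no improving ray; the maximum is 1082/57 at (92/57, -698/57).

bounded optimum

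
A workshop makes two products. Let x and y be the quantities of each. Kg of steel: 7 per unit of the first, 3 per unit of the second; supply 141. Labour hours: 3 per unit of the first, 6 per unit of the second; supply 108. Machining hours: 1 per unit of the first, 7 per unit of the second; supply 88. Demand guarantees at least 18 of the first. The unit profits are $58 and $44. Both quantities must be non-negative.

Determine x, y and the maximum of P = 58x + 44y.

x = 18, y = 5, maximum P = 1264

The optimum lies where 7x + 3y = 141 and x = 18.
Solving simultaneously gives x = 18, y = 5.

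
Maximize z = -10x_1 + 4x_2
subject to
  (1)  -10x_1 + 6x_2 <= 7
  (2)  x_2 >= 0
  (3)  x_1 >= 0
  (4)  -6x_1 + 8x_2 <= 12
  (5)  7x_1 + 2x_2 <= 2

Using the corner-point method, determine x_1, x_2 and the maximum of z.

Corner points and z = -10x_1 + 4x_2:
  (0, 0) → z = 0
  (2/7, 0) → z = -20/7
  (0, 1) → z = 4

x_1 = 0, x_2 = 1, maximum z = 4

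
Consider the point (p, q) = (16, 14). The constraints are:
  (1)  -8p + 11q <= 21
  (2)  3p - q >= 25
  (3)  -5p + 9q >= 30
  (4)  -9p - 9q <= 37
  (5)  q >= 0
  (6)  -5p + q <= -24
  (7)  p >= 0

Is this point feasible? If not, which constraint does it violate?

Constraint (1): -8p + 11q = 26, which is not ≤ 21. All other constraints are satisfied.

not feasible — violates (1)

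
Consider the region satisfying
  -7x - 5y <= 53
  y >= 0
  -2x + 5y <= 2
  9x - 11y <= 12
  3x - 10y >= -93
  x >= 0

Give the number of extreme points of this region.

4

The feasible vertices (each the meet of two boundaries and inside every other half-plane) are:
  (4/3, 0)
  (0, 0)
  (82/23, 42/23)
  (0, 2/5)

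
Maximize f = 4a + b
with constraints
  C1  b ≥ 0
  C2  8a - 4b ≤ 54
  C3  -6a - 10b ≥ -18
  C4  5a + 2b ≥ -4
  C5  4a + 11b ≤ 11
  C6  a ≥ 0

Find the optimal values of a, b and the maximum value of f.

a = 11/4, b = 0, maximum f = 11

Vertices and f = 4a + b:
  (11/4, 0) → f = 11
  (0, 0) → f = 0
  (0, 1) → f = 1

At the optimal vertex, b = 0 and 4a + 11b = 11.
Solving simultaneously gives a = 11/4, b = 0.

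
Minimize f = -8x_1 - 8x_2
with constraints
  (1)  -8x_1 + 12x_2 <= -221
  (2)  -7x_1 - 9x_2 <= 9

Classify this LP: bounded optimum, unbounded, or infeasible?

From the feasible point (627/52, -1619/156), moving in the direction (9, -7) keeps every constraint satisfied while f decreases without bound.

unbounded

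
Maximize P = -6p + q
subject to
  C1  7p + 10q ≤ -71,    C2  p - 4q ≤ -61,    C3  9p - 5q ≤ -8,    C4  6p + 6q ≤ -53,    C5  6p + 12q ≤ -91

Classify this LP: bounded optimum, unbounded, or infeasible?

From the feasible point (-274/9, 275/36), moving in the direction (-4, -1) keeps every constraint satisfied while P increases without bound.

unbounded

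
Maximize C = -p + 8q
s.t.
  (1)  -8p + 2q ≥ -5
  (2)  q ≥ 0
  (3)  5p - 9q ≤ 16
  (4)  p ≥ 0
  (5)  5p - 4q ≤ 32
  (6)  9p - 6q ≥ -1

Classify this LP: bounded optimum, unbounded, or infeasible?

Vertices and C = -p + 8q:
  (5/8, 0) → C = -5/8
  (16/15, 53/30) → C = 196/15
  (0, 0) → C = 0
  (0, 1/6) → C = 4/3
The feasible region has finitely many vertices and no improving ray; the maximum is 196/15 at (16/15, 53/30).

bounded optimum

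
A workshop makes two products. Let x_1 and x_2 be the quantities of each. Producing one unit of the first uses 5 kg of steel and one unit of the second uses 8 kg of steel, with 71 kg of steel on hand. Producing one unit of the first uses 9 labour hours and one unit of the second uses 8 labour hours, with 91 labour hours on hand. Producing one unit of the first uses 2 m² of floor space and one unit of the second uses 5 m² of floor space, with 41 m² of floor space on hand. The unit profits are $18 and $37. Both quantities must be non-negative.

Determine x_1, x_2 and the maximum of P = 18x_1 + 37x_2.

x_1 = 3, x_2 = 7, maximum P = 313

Vertices and P = 18x_1 + 37x_2:
  (0, 0) → P = 0
  (0, 41/5) → P = 1517/5
  (91/9, 0) → P = 182
  (5, 23/4) → P = 1211/4
  (3, 7) → P = 313

At the optimal vertex, 5x_1 + 8x_2 = 71 and 2x_1 + 5x_2 = 41.
Solving simultaneously gives x_1 = 3, x_2 = 7.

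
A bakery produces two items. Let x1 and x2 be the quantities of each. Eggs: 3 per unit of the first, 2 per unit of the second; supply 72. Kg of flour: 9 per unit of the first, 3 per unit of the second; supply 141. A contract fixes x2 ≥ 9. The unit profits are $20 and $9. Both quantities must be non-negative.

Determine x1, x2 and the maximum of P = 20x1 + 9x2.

Extreme points and P = 20x1 + 9x2:
  (0, 36) → P = 324
  (0, 9) → P = 81
  (22/3, 25) → P = 1115/3
  (38/3, 9) → P = 1003/3

The optimum lies where 3x1 + 2x2 = 72 and 9x1 + 3x2 = 141.
Solving simultaneously gives x1 = 22/3, x2 = 25.

x1 = 22/3, x2 = 25, maximum P = 1115/3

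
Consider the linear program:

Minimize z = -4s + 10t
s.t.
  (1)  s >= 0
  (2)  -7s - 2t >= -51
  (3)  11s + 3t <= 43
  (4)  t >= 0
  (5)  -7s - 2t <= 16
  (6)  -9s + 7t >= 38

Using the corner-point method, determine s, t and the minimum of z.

s = 0, t = 38/7, minimum z = 380/7

Vertices and z = -4s + 10t:
  (0, 43/3) → z = 430/3
  (0, 38/7) → z = 380/7
  (187/104, 805/104) → z = 3651/52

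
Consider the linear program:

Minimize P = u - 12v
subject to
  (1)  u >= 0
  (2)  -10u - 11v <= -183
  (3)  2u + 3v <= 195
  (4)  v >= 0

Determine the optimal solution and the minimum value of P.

u = 0, v = 65, minimum P = -780

Corner points and P = u - 12v:
  (0, 183/11) → P = -2196/11
  (0, 65) → P = -780
  (183/10, 0) → P = 183/10
  (195/2, 0) → P = 195/2

At the optimal vertex, u = 0 and 2u + 3v = 195.
Solving simultaneously gives u = 0, v = 65.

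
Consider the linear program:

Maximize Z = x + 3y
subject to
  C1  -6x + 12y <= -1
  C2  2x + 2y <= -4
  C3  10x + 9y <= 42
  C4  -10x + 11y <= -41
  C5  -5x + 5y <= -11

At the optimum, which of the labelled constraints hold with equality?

Extreme points and Z = x + 3y:
  (60, -62) → Z = -126
  (19/21, -61/21) → Z = -164/21
  (-84/5, -19) → Z = -369/5
The feasible region is unbounded (it extends along (9, -10), (-1, -1)), but Z strictly decreases along every unbounded feasible direction, so there is no improving ray and the maximum is attained at a vertex.

The maximum is at (19/21, -61/21). Substituting into each constraint, equality holds for C2 and C4; the remaining constraints have slack.

C2 and C4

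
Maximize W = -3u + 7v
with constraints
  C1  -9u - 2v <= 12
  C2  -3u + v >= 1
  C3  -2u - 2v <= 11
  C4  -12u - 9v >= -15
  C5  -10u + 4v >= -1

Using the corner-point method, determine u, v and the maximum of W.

Extreme points and W = -3u + 7v:
  (-14/15, -9/5) → W = -49/5
  (-46/19, 93/19) → W = 789/19
  (2/13, 19/13) → W = 127/13

At the optimal vertex, -9u - 2v = 12 and -12u - 9v = -15.
Solving simultaneously gives u = -46/19, v = 93/19.

u = -46/19, v = 93/19, maximum W = 789/19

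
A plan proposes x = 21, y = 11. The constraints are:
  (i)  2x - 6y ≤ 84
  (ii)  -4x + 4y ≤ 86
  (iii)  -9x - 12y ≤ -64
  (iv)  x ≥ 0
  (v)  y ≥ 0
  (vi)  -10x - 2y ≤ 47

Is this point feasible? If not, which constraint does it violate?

feasible

(i): -24 ≤ 84 ✓
(ii): -40 ≤ 86 ✓
(iii): -321 ≤ -64 ✓
(iv): 21 ≥ 0 ✓
(v): 11 ≥ 0 ✓
(vi): -232 ≤ 47 ✓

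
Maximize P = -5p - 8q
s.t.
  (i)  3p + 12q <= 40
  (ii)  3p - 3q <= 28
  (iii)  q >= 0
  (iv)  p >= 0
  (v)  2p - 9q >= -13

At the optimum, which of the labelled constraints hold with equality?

(iii) and (iv)

Feasible corners and P = -5p - 8q:
  (152/15, 4/5) → P = -856/15
  (4, 7/3) → P = -116/3
  (28/3, 0) → P = -140/3
  (0, 0) → P = 0
  (0, 13/9) → P = -104/9

The maximum is at (0, 0). Substituting into each constraint, equality holds for (iii) and (iv); the remaining constraints have slack.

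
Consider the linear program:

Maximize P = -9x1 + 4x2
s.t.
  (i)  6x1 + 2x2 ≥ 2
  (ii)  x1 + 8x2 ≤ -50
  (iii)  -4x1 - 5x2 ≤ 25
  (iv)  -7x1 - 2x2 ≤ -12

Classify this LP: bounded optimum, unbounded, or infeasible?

bounded optimum

Vertices and P = -9x1 + 4x2:
  (98/27, -181/27) → P = -1606/27
  (110/27, -223/27) → P = -1882/27
The feasible region has finitely many vertices and no improving ray; the maximum is -1606/27 at (98/27, -181/27).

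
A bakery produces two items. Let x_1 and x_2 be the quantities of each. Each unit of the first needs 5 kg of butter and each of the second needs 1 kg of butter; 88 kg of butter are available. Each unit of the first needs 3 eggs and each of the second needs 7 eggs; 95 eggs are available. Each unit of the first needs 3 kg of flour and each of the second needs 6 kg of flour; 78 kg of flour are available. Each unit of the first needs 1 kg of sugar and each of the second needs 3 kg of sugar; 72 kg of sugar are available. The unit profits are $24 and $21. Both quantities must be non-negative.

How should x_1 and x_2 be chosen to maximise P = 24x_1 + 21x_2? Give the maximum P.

Corner points and P = 24x_1 + 21x_2:
  (0, 0) → P = 0
  (0, 13) → P = 273
  (88/5, 0) → P = 2112/5
  (50/3, 14/3) → P = 498

x_1 = 50/3, x_2 = 14/3, maximum P = 498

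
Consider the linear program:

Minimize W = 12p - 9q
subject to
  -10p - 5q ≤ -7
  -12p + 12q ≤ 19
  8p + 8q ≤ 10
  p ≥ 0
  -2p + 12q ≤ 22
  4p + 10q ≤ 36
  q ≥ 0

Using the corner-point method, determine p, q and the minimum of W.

Vertices and W = 12p - 9q:
  (3/20, 11/10) → W = -81/10
  (7/10, 0) → W = 42/5
  (5/4, 0) → W = 15

At the optimal vertex, -10p - 5q = -7 and 8p + 8q = 10.
Solving simultaneously gives p = 3/20, q = 11/10.

p = 3/20, q = 11/10, minimum W = -81/10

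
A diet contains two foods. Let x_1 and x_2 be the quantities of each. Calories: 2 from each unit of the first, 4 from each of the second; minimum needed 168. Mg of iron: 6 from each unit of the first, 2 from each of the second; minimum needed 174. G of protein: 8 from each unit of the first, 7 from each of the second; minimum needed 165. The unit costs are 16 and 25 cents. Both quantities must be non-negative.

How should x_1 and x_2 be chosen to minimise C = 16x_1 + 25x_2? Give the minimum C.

x_1 = 18, x_2 = 33, minimum C = 1113

Corner points and C = 16x_1 + 25x_2:
  (0, 87) → C = 2175
  (84, 0) → C = 1344
  (18, 33) → C = 1113
The feasible region is unbounded (it extends along (0, 1), (1, 0)), but C strictly increases along every unbounded feasible direction, so there is no improving ray and the minimum is attained at a vertex.

At the optimal vertex, 2x_1 + 4x_2 = 168 and 6x_1 + 2x_2 = 174.
Solving simultaneously gives x_1 = 18, x_2 = 33.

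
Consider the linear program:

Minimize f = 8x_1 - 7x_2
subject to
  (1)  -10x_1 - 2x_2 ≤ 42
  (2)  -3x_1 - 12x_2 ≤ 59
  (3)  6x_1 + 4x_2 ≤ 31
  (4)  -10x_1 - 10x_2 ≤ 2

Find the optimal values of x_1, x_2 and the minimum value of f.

Vertices and f = 8x_1 - 7x_2:
  (-115/14, 281/14) → f = -2887/14
  (-26/5, 5) → f = -383/5
  (152/15, -149/20) → f = 7993/60
  (283/45, -292/45) → f = 1436/15

The binding constraints are -10x_1 - 2x_2 = 42 and 6x_1 + 4x_2 = 31.
Solving simultaneously gives x_1 = -115/14, x_2 = 281/14.

x_1 = -115/14, x_2 = 281/14, minimum f = -2887/14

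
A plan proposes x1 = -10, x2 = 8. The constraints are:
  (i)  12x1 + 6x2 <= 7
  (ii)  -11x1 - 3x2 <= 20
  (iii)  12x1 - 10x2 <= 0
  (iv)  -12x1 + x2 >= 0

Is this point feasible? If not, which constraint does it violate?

not feasible — violates (ii)

Constraint (ii): -11x1 - 3x2 = 86, which is not ≤ 20. All other constraints are satisfied.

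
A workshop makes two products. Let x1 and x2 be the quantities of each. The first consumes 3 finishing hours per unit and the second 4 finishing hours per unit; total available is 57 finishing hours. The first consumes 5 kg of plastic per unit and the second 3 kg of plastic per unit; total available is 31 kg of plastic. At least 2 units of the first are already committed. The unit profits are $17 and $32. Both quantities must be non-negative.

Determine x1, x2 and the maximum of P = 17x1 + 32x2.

The optimum lies where 5x1 + 3x2 = 31 and x1 = 2.
Solving simultaneously gives x1 = 2, x2 = 7.

x1 = 2, x2 = 7, maximum P = 258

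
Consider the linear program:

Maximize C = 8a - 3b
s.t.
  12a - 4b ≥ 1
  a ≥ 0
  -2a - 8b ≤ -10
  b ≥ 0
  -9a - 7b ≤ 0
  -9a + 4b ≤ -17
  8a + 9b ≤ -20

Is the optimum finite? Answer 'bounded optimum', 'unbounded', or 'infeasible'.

infeasible

The boundaries -2a - 8b = -10 and b = 0 meet at (5, 0), but that point violates 8a + 9b ≤ -20. Every candidate vertex is excluded by some other constraint, so the feasible region is empty.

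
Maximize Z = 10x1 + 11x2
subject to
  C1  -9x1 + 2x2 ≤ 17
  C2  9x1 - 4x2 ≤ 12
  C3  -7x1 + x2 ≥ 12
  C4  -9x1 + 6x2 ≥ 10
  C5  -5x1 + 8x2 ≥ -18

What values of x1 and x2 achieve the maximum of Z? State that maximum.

x1 = -7/5, x2 = 11/5, maximum Z = 51/5

Extreme points and Z = 10x1 + 11x2:
  (-7/5, 11/5) → Z = 51/5
  (-41/18, -7/4) → Z = -1513/36
  (-62/33, -38/33) → Z = -346/11

The binding constraints are -9x1 + 2x2 = 17 and -7x1 + x2 = 12.
Solving simultaneously gives x1 = -7/5, x2 = 11/5.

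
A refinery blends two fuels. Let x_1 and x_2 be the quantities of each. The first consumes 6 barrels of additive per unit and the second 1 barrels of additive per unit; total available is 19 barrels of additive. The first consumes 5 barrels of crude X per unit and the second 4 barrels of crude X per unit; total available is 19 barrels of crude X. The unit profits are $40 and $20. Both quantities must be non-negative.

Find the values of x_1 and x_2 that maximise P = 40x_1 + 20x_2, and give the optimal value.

Feasible corners and P = 40x_1 + 20x_2:
  (0, 0) → P = 0
  (0, 19/4) → P = 95
  (19/6, 0) → P = 380/3
  (3, 1) → P = 140

The binding constraints are 6x_1 + x_2 = 19 and 5x_1 + 4x_2 = 19.
Solving simultaneously gives x_1 = 3, x_2 = 1.

x_1 = 3, x_2 = 1, maximum P = 140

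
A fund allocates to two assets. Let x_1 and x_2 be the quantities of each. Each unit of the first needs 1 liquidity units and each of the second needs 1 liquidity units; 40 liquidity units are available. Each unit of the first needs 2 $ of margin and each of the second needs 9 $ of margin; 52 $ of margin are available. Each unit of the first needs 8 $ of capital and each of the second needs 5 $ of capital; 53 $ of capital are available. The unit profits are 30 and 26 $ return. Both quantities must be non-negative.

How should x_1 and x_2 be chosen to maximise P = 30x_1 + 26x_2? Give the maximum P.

x_1 = 7/2, x_2 = 5, maximum P = 235

Corner points and P = 30x_1 + 26x_2:
  (0, 0) → P = 0
  (0, 52/9) → P = 1352/9
  (53/8, 0) → P = 795/4
  (7/2, 5) → P = 235

At the optimal vertex, 2x_1 + 9x_2 = 52 and 8x_1 + 5x_2 = 53.
Solving simultaneously gives x_1 = 7/2, x_2 = 5.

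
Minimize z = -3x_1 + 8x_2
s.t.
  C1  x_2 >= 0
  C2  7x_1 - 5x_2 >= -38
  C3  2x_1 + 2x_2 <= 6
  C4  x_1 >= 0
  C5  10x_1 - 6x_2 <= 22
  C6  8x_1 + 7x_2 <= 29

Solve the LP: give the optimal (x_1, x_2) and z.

Vertices and z = -3x_1 + 8x_2:
  (0, 0) → z = 0
  (11/5, 0) → z = -33/5
  (0, 3) → z = 24
  (5/2, 1/2) → z = -7/2

x_1 = 11/5, x_2 = 0, minimum z = -33/5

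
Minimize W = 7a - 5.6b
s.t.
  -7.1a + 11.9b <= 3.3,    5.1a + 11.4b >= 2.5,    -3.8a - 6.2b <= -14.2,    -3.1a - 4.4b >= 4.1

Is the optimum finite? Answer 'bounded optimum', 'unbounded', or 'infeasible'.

infeasible

The boundaries -7.1a + 11.9b = 3.3 and -3.8a - 6.2b = -14.2 meet at (3713/2231, 2834/2231), but that point violates -3.1a - 4.4b ≥ 4.1. Every candidate vertex is excluded by some other constraint, so the feasible region is empty.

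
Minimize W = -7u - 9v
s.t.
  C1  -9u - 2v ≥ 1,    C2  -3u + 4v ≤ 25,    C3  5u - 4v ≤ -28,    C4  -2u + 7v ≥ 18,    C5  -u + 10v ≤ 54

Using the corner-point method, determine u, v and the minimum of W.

u = -3/2, v = 41/8, minimum W = -285/8

Corner points and W = -7u - 9v:
  (-3/2, 41/8) → W = -285/8
  (-103/13, 4/13) → W = 685/13
  (-124/27, 34/27) → W = 562/27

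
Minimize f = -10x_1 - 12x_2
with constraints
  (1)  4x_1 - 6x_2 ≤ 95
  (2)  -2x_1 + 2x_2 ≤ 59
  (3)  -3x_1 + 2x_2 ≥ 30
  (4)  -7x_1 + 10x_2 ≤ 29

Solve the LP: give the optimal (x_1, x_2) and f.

x_1 = -121/8, x_2 = -123/16, minimum f = 487/2

Corner points and f = -10x_1 - 12x_2:
  (-136, -213/2) → f = 2638
  (-37, -81/2) → f = 856
  (-266/3, -355/6) → f = 4790/3
  (-121/8, -123/16) → f = 487/2

The optimum lies where -3x_1 + 2x_2 = 30 and -7x_1 + 10x_2 = 29.
Solving simultaneously gives x_1 = -121/8, x_2 = -123/16.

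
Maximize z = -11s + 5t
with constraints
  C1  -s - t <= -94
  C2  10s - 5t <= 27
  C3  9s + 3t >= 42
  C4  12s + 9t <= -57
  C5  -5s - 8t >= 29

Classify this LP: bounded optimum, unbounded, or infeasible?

infeasible

The boundaries 12s + 9t = -57 and -5s - 8t = 29 meet at (-65/17, -21/17), but that point violates -s - t ≤ -94. Every candidate vertex is excluded by some other constraint, so the feasible region is empty.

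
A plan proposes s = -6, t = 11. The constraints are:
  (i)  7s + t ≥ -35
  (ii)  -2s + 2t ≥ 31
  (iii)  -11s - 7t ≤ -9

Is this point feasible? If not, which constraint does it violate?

feasible

(i): -31 ≥ -35 ✓
(ii): 34 ≥ 31 ✓
(iii): -11 ≤ -9 ✓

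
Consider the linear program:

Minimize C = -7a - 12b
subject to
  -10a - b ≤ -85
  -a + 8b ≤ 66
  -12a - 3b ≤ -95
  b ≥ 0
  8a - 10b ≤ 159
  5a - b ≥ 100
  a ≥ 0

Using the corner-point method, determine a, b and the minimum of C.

a = 322/9, b = 229/18, minimum C = -3628/9

At the optimal vertex, -a + 8b = 66 and 8a - 10b = 159.
Solving simultaneously gives a = 322/9, b = 229/18.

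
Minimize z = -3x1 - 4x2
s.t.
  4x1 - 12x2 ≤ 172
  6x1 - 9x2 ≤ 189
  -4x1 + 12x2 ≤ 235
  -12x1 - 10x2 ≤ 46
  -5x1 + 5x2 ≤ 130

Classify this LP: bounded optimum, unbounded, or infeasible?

Feasible corners and z = -3x1 - 4x2:
  (20, -23/3) → z = -88/3
  (146/23, -281/23) → z = 686/23
  (487/4, 361/6) → z = -7271/12
  (-77/8, 131/8) → z = -293/8
  (-153/11, 133/11) → z = -73/11
The feasible region has finitely many vertices and no improving ray; the minimum is -7271/12 at (487/4, 361/6).

bounded optimum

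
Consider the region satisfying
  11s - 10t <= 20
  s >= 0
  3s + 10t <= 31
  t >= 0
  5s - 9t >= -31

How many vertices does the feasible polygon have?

Intersecting each pair of boundary lines and keeping only the points that satisfy every inequality leaves:
  (51/14, 281/140)
  (20/11, 0)
  (0, 31/10)
  (0, 0)

4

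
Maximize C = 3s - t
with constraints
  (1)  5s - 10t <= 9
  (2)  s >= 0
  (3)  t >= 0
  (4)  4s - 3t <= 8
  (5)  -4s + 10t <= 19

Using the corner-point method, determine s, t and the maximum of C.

s = 137/28, t = 27/7, maximum C = 303/28

Vertices and C = 3s - t:
  (9/5, 0) → C = 27/5
  (53/25, 4/25) → C = 31/5
  (0, 0) → C = 0
  (0, 19/10) → C = -19/10
  (137/28, 27/7) → C = 303/28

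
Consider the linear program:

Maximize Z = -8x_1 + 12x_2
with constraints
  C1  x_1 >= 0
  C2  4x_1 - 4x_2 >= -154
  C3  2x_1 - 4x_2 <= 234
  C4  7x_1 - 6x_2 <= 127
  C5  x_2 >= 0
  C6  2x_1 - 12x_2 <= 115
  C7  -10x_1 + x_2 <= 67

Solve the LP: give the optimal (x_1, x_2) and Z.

Feasible corners and Z = -8x_1 + 12x_2:
  (0, 77/2) → Z = 462
  (0, 0) → Z = 0
  (358, 793/2) → Z = 1894
  (127/7, 0) → Z = -1016/7

At the optimal vertex, 4x_1 - 4x_2 = -154 and 7x_1 - 6x_2 = 127.
Solving simultaneously gives x_1 = 358, x_2 = 793/2.

x_1 = 358, x_2 = 793/2, maximum Z = 1894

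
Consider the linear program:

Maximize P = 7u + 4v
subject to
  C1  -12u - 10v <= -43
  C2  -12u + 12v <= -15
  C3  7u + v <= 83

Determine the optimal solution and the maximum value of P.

Feasible corners and P = 7u + 4v:
  (111/44, 14/11) → P = 91/4
  (787/58, -695/58) → P = 2729/58
  (337/32, 297/32) → P = 3547/32

u = 337/32, v = 297/32, maximum P = 3547/32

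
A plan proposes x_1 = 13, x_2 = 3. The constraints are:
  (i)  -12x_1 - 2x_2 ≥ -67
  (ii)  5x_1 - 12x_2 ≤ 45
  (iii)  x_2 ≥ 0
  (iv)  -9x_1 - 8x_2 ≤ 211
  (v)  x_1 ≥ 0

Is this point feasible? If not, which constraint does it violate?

Constraint (i): -12x_1 - 2x_2 = -162, which is not ≥ -67. All other constraints are satisfied.

not feasible — violates (i)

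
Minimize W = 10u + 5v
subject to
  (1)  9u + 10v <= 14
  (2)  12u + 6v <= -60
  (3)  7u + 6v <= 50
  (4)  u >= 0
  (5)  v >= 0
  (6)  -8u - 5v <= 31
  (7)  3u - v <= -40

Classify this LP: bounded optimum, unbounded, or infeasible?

infeasible

The boundaries 9u + 10v = 14 and 12u + 6v = -60 meet at (-114/11, 118/11), but that point violates u ≥ 0. Every candidate vertex is excluded by some other constraint, so the feasible region is empty.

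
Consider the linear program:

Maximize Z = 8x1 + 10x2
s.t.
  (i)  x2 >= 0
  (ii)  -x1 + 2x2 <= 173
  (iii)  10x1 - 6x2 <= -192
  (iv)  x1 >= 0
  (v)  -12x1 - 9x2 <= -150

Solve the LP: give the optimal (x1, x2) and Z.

x1 = 327/7, x2 = 769/7, maximum Z = 10306/7

Vertices and Z = 8x1 + 10x2:
  (327/7, 769/7) → Z = 10306/7
  (0, 173/2) → Z = 865
  (0, 32) → Z = 320

The binding constraints are -x1 + 2x2 = 173 and 10x1 - 6x2 = -192.
Solving simultaneously gives x1 = 327/7, x2 = 769/7.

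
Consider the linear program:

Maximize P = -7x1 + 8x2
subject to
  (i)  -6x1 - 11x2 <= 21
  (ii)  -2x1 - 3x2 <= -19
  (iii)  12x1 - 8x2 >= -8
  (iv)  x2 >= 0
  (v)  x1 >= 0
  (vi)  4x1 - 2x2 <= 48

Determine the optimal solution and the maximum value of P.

Vertices and P = -7x1 + 8x2:
  (32/13, 61/13) → P = 264/13
  (19/2, 0) → P = -133/2
  (50, 76) → P = 258
  (12, 0) → P = -84

At the optimal vertex, 12x1 - 8x2 = -8 and 4x1 - 2x2 = 48.
Solving simultaneously gives x1 = 50, x2 = 76.

x1 = 50, x2 = 76, maximum P = 258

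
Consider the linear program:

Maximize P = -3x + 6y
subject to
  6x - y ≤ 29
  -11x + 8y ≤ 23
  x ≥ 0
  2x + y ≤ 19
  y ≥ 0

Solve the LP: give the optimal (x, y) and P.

Extreme points and P = -3x + 6y:
  (6, 7) → P = 24
  (29/6, 0) → P = -29/2
  (0, 23/8) → P = 69/4
  (43/9, 85/9) → P = 127/3
  (0, 0) → P = 0

The binding constraints are -11x + 8y = 23 and 2x + y = 19.
Solving simultaneously gives x = 43/9, y = 85/9.

x = 43/9, y = 85/9, maximum P = 127/3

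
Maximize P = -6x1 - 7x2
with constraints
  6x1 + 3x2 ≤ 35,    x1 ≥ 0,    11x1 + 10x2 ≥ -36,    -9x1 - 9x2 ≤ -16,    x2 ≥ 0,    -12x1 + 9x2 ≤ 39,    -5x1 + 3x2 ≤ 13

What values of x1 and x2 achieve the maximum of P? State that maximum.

x1 = 16/9, x2 = 0, maximum P = -32/3

Corner points and P = -6x1 - 7x2:
  (35/6, 0) → P = -35
  (11/5, 109/15) → P = -961/15
  (0, 16/9) → P = -112/9
  (0, 13/3) → P = -91/3
  (16/9, 0) → P = -32/3

The binding constraints are -9x1 - 9x2 = -16 and x2 = 0.
Solving simultaneously gives x1 = 16/9, x2 = 0.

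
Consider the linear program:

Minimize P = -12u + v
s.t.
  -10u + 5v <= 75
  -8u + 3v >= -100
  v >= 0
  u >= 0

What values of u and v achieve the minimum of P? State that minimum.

u = 145/2, v = 160, minimum P = -710

Feasible corners and P = -12u + v:
  (145/2, 160) → P = -710
  (0, 15) → P = 15
  (25/2, 0) → P = -150
  (0, 0) → P = 0

The optimum lies where -10u + 5v = 75 and -8u + 3v = -100.
Solving simultaneously gives u = 145/2, v = 160.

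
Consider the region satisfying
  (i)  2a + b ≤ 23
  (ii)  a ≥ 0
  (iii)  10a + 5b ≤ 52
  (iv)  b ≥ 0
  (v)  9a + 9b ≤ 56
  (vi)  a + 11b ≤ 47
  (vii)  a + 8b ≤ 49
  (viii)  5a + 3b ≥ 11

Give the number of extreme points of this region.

Of the 27 pairwise boundary intersections, those satisfying every inequality are:
  (0, 47/11)
  (0, 11/3)
  (26/5, 0)
  (188/45, 92/45)
  (11/5, 0)
  (193/90, 367/90)

6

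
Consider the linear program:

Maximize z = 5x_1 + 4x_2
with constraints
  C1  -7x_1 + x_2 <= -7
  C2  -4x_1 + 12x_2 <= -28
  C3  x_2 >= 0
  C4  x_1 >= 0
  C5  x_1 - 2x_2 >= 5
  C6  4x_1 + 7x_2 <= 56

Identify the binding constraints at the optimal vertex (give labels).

C3 and C6

Corner points and z = 5x_1 + 4x_2:
  (7, 0) → z = 35
  (217/19, 28/19) → z = 63
  (14, 0) → z = 70

The maximum is at (14, 0). Substituting into each constraint, equality holds for C3 and C6; the remaining constraints have slack.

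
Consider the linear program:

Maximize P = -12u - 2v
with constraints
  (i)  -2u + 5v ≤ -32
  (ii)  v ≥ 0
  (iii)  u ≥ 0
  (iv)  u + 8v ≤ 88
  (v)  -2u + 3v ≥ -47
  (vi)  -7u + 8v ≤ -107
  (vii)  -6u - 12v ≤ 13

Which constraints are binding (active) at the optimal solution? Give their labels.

Extreme points and P = -12u - 2v:
  (16, 0) → P = -192
  (232/7, 48/7) → P = -2880/7
  (47/2, 0) → P = -282
  (640/19, 129/19) → P = -7938/19

The maximum is at (16, 0). Substituting into each constraint, equality holds for (i) and (ii); the remaining constraints have slack.

(i) and (ii)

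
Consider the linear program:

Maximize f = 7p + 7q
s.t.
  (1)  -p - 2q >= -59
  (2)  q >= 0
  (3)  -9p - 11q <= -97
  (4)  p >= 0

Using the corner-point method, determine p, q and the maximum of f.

Vertices and f = 7p + 7q:
  (59, 0) → f = 413
  (0, 59/2) → f = 413/2
  (97/9, 0) → f = 679/9
  (0, 97/11) → f = 679/11

p = 59, q = 0, maximum f = 413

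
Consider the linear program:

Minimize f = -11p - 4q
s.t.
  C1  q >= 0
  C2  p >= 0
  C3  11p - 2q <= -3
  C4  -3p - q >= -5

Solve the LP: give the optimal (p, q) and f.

p = 0, q = 5, minimum f = -20

Feasible corners and f = -11p - 4q:
  (0, 3/2) → f = -6
  (0, 5) → f = -20
  (7/17, 64/17) → f = -333/17

The binding constraints are p = 0 and -3p - q = -5.
Solving simultaneously gives p = 0, q = 5.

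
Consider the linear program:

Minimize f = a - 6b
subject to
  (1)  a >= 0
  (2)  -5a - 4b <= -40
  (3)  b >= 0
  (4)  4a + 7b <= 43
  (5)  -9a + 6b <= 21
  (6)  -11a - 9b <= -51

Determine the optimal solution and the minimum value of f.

Vertices and f = a - 6b:
  (8, 0) → f = 8
  (108/19, 55/19) → f = -222/19
  (43/4, 0) → f = 43/4

a = 108/19, b = 55/19, minimum f = -222/19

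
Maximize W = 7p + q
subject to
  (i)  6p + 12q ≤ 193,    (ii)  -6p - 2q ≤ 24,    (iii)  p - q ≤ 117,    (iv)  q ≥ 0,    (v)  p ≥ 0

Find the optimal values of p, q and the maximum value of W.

At the optimal vertex, 6p + 12q = 193 and q = 0.
Solving simultaneously gives p = 193/6, q = 0.

p = 193/6, q = 0, maximum W = 1351/6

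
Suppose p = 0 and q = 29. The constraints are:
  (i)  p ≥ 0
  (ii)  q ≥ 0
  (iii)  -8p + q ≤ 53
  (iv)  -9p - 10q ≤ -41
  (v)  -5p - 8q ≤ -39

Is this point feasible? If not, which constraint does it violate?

(i): 0 ≥ 0 ✓
(ii): 29 ≥ 0 ✓
(iii): 29 ≤ 53 ✓
(iv): -290 ≤ -41 ✓
(v): -232 ≤ -39 ✓

feasible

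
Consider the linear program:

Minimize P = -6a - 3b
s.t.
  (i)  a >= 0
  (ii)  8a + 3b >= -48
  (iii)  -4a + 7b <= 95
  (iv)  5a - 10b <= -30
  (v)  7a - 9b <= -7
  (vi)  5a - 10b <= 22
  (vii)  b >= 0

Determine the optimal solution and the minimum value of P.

a = 62, b = 49, minimum P = -519

Extreme points and P = -6a - 3b:
  (0, 95/7) → P = -285/7
  (0, 3) → P = -9
  (62, 49) → P = -519
  (8, 7) → P = -69

At the optimal vertex, -4a + 7b = 95 and 7a - 9b = -7.
Solving simultaneously gives a = 62, b = 49.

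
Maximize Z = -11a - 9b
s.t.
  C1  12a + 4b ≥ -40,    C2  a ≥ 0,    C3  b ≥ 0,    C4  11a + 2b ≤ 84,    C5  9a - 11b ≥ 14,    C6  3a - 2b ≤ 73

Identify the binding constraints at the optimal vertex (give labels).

Vertices and Z = -11a - 9b:
  (84/11, 0) → Z = -84
  (14/9, 0) → Z = -154/9
  (952/139, 602/139) → Z = -15890/139

The maximum is at (14/9, 0). Substituting into each constraint, equality holds for C3 and C5; the remaining constraints have slack.

C3 and C5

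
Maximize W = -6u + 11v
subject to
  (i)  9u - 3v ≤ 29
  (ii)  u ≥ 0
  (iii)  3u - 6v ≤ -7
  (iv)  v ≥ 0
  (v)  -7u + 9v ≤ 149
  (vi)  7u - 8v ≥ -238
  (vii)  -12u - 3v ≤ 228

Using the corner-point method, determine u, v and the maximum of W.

Extreme points and W = -6u + 11v:
  (13/3, 10/3) → W = 32/3
  (59/5, 386/15) → W = 3184/15
  (0, 7/6) → W = 77/6
  (0, 149/9) → W = 1639/9

The optimum lies where 9u - 3v = 29 and -7u + 9v = 149.
Solving simultaneously gives u = 59/5, v = 386/15.

u = 59/5, v = 386/15, maximum W = 3184/15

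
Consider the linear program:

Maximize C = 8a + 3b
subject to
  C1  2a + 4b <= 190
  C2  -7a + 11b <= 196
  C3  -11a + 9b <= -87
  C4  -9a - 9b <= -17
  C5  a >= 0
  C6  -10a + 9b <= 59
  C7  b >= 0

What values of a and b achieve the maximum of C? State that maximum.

a = 95, b = 0, maximum C = 760

Feasible corners and C = 8a + 3b:
  (1029/31, 958/31) → C = 11106/31
  (95, 0) → C = 760
  (87/11, 0) → C = 696/11

The binding constraints are 2a + 4b = 190 and b = 0.
Solving simultaneously gives a = 95, b = 0.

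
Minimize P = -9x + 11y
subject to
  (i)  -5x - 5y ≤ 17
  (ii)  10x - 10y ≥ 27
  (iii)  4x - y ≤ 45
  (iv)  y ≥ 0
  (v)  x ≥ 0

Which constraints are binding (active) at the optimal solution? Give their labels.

Vertices and P = -9x + 11y:
  (141/10, 57/5) → P = -3/2
  (27/10, 0) → P = -243/10
  (45/4, 0) → P = -405/4

The minimum is at (45/4, 0). Substituting into each constraint, equality holds for (iii) and (iv); the remaining constraints have slack.

(iii) and (iv)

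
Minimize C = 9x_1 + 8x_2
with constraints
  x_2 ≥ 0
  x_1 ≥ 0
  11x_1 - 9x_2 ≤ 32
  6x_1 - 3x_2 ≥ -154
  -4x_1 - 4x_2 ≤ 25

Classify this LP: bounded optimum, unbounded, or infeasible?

bounded optimum

Vertices and C = 9x_1 + 8x_2:
  (0, 0) → C = 0
  (32/11, 0) → C = 288/11
  (0, 154/3) → C = 1232/3
The feasible region has finitely many vertices and no improving ray; the minimum is 0 at (0, 0).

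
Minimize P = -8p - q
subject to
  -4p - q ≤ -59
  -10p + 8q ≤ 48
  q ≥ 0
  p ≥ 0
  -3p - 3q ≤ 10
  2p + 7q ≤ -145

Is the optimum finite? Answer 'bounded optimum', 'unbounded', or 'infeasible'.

infeasible

The boundaries -4p - q = -59 and -10p + 8q = 48 meet at (212/21, 391/21), but that point violates 2p + 7q ≤ -145. Every candidate vertex is excluded by some other constraint, so the feasible region is empty.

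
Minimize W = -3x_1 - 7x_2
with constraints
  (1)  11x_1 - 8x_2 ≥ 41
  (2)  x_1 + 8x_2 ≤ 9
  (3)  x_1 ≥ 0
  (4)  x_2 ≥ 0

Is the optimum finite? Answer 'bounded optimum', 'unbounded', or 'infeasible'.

Extreme points and W = -3x_1 - 7x_2:
  (25/6, 29/48) → W = -803/48
  (41/11, 0) → W = -123/11
  (9, 0) → W = -27
The feasible region has finitely many vertices and no improving ray; the minimum is -27 at (9, 0).

bounded optimum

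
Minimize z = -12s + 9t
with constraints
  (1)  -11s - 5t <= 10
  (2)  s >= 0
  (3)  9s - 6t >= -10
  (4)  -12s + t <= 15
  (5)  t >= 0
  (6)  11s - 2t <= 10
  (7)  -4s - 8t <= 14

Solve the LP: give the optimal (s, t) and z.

Corner points and z = -12s + 9t:
  (0, 5/3) → z = 15
  (0, 0) → z = 0
  (5/3, 25/6) → z = 35/2
  (10/11, 0) → z = -120/11

The binding constraints are t = 0 and 11s - 2t = 10.
Solving simultaneously gives s = 10/11, t = 0.

s = 10/11, t = 0, minimum z = -120/11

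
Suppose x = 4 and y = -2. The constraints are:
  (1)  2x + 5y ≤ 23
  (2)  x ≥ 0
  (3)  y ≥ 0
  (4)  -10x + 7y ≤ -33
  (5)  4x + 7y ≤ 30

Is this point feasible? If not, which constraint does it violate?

not feasible — violates (3)

Constraint (3): y = -2, which is not ≥ 0. All other constraints are satisfied.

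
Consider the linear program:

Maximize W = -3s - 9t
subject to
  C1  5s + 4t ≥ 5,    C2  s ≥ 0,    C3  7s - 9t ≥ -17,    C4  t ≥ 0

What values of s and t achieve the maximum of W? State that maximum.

s = 1, t = 0, maximum W = -3

Vertices and W = -3s - 9t:
  (0, 5/4) → W = -45/4
  (1, 0) → W = -3
  (0, 17/9) → W = -17
The feasible region is unbounded (it extends along (9, 7), (1, 0)), but W strictly decreases along every unbounded feasible direction, so there is no improving ray and the maximum is attained at a vertex.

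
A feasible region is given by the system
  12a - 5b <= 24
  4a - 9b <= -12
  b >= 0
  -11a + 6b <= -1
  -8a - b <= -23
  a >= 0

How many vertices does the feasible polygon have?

4

Of the 15 pairwise boundary intersections, those satisfying every inequality are:
  (69/22, 30/11)
  (139/17, 252/17)
  (195/76, 47/19)
  (139/59, 245/59)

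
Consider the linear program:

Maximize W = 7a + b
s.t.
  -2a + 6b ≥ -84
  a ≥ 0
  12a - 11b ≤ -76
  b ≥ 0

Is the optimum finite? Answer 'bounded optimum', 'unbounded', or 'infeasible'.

unbounded

From the feasible point (0, 76/11), moving in the direction (0, 1) keeps every constraint satisfied while W increases without bound.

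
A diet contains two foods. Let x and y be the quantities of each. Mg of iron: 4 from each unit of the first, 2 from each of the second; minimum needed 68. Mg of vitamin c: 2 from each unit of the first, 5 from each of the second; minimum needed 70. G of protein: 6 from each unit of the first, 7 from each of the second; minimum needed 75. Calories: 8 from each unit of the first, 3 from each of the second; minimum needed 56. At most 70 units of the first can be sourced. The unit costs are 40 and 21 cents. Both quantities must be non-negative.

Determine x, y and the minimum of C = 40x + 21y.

Extreme points and C = 40x + 21y:
  (0, 34) → C = 714
  (35, 0) → C = 1400
  (70, 0) → C = 2800
  (25/2, 9) → C = 689
The feasible region is unbounded (it extends along (0, 1)), but C strictly increases along every unbounded feasible direction, so there is no improving ray and the minimum is attained at a vertex.

x = 25/2, y = 9, minimum C = 689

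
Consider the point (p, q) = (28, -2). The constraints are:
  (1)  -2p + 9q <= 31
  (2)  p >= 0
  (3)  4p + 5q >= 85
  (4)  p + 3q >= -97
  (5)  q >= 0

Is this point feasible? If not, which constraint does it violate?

not feasible — violates (5)

Constraint (5): q = -2, which is not ≥ 0. All other constraints are satisfied.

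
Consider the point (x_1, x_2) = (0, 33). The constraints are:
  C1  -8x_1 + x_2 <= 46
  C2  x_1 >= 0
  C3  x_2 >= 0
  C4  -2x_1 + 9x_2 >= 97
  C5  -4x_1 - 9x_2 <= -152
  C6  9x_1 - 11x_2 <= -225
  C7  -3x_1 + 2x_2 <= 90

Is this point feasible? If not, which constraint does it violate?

feasible

C1: 33 ≤ 46 ✓
C2: 0 ≥ 0 ✓
C3: 33 ≥ 0 ✓
C4: 297 ≥ 97 ✓
C5: -297 ≤ -152 ✓
C6: -363 ≤ -225 ✓
C7: 66 ≤ 90 ✓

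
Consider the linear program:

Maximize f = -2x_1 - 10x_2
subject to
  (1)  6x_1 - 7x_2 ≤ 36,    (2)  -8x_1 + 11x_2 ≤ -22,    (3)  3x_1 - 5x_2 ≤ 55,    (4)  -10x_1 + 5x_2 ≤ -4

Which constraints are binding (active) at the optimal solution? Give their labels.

(1) and (4)

Corner points and f = -2x_1 - 10x_2:
  (121/5, 78/5) → f = -1022/5
  (-19/5, -42/5) → f = 458/5
  (-33/35, -94/35) → f = 1006/35

The maximum is at (-19/5, -42/5). Substituting into each constraint, equality holds for (1) and (4); the remaining constraints have slack.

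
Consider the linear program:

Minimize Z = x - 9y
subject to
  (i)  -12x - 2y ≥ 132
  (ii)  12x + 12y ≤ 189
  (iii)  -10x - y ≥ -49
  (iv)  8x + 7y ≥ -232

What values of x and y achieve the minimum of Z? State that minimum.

The binding constraints are 12x + 12y = 189 and 8x + 7y = -232.
Solving simultaneously gives x = -1369/4, y = 358.

x = -1369/4, y = 358, minimum Z = -14257/4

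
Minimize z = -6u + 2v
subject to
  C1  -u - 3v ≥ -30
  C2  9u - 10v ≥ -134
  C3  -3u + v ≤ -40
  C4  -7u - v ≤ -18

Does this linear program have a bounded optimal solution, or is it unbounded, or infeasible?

From the feasible point (15, 5), moving in the direction (3, -1) keeps every constraint satisfied while z decreases without bound.

unbounded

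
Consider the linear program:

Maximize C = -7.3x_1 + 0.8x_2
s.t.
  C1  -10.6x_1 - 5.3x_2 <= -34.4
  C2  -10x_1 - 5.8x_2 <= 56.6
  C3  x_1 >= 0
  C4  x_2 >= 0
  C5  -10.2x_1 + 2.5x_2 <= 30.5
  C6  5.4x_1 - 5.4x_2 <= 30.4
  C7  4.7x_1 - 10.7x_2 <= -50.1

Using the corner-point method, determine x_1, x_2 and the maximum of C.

The feasible region is unbounded (it extends along (1, 1), (25, 102)), but C strictly decreases along every unbounded feasible direction, so there is no improving ray and the maximum is attained at a vertex.

The binding constraints are x_1 = 0 and -10.2x_1 + 2.5x_2 = 30.5.
Solving simultaneously gives x_1 = 0, x_2 = 61/5.

x_1 = 0, x_2 = 12.2, maximum C = 9.76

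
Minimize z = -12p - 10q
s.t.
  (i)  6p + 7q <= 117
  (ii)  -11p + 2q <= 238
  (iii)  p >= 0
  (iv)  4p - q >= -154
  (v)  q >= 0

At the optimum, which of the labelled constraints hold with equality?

(i) and (v)

Vertices and z = -12p - 10q:
  (0, 117/7) → z = -1170/7
  (39/2, 0) → z = -234
  (0, 0) → z = 0

The minimum is at (39/2, 0). Substituting into each constraint, equality holds for (i) and (v); the remaining constraints have slack.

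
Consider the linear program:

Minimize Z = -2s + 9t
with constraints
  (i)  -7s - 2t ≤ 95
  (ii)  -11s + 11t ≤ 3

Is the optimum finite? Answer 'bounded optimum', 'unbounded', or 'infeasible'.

From the feasible point (-1051/99, -1024/99), moving in the direction (2, -7) keeps every constraint satisfied while Z decreases without bound.

unbounded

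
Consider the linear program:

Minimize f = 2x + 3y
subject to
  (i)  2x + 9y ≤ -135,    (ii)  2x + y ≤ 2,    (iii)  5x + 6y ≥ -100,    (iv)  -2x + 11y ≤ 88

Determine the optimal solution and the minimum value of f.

x = 16, y = -30, minimum f = -58

Corner points and f = 2x + 3y:
  (153/16, -137/8) → f = -129/4
  (-30/11, -475/33) → f = -535/11
  (16, -30) → f = -58

The binding constraints are 2x + y = 2 and 5x + 6y = -100.
Solving simultaneously gives x = 16, y = -30.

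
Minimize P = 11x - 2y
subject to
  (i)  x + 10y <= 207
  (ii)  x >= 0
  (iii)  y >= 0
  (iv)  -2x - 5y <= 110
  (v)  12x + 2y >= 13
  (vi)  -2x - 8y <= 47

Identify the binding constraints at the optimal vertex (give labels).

Vertices and P = 11x - 2y:
  (0, 207/10) → P = -207/5
  (207, 0) → P = 2277
  (0, 13/2) → P = -13
  (13/12, 0) → P = 143/12

The minimum is at (0, 207/10). Substituting into each constraint, equality holds for (i) and (ii); the remaining constraints have slack.

(i) and (ii)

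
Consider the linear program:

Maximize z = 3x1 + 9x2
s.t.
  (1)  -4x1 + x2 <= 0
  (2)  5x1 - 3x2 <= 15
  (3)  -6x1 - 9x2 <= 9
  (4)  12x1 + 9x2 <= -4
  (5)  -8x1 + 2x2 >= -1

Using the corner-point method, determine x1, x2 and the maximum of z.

x1 = -1/12, x2 = -1/3, maximum z = -13/4

Extreme points and z = 3x1 + 9x2:
  (-3/14, -6/7) → z = -117/14
  (-1/12, -1/3) → z = -13/4
  (-3/28, -13/14) → z = -243/28
  (1/96, -11/24) → z = -131/32

At the optimal vertex, -4x1 + x2 = 0 and 12x1 + 9x2 = -4.
Solving simultaneously gives x1 = -1/12, x2 = -1/3.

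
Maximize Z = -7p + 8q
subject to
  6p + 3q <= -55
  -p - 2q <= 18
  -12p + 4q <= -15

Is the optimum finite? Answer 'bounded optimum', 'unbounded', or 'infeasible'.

The boundaries 6p + 3q = -55 and -p - 2q = 18 meet at (-56/9, -53/9), but that point violates -12p + 4q ≤ -15. Every candidate vertex is excluded by some other constraint, so the feasible region is empty.

infeasible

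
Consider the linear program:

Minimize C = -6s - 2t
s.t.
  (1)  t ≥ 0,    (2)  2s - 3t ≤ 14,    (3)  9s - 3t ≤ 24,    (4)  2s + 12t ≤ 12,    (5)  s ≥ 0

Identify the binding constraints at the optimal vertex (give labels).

Extreme points and C = -6s - 2t:
  (8/3, 0) → C = -16
  (0, 0) → C = 0
  (54/19, 10/19) → C = -344/19
  (0, 1) → C = -2

The minimum is at (54/19, 10/19). Substituting into each constraint, equality holds for (3) and (4); the remaining constraints have slack.

(3) and (4)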